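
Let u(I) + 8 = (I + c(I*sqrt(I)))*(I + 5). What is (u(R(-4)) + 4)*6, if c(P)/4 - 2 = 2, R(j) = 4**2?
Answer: 4008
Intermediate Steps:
R(j) = 16
c(P) = 16 (c(P) = 8 + 4*2 = 8 + 8 = 16)
u(I) = -8 + (5 + I)*(16 + I) (u(I) = -8 + (I + 16)*(I + 5) = -8 + (16 + I)*(5 + I) = -8 + (5 + I)*(16 + I))
(u(R(-4)) + 4)*6 = ((72 + 16**2 + 21*16) + 4)*6 = ((72 + 256 + 336) + 4)*6 = (664 + 4)*6 = 668*6 = 4008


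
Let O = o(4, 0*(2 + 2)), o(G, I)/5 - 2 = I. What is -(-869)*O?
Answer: 8690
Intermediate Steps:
o(G, I) = 10 + 5*I
O = 10 (O = 10 + 5*(0*(2 + 2)) = 10 + 5*(0*4) = 10 + 5*0 = 10 + 0 = 10)
-(-869)*O = -(-869)*10 = -79*(-110) = 8690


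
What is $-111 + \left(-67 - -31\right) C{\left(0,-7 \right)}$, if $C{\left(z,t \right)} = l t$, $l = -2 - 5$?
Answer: $-1875$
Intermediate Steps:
$l = -7$
$C{\left(z,t \right)} = - 7 t$
$-111 + \left(-67 - -31\right) C{\left(0,-7 \right)} = -111 + \left(-67 - -31\right) \left(\left(-7\right) \left(-7\right)\right) = -111 + \left(-67 + 31\right) 49 = -111 - 1764 = -1875$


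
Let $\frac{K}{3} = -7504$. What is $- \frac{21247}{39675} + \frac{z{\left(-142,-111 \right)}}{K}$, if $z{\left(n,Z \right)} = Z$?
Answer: $- \frac{157969513}{297721200} \approx -0.5306$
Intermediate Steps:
$K = -22512$ ($K = 3 \left(-7504\right) = -22512$)
$- \frac{21247}{39675} + \frac{z{\left(-142,-111 \right)}}{K} = - \frac{21247}{39675} - \frac{111}{-22512} = \left(-21247\right) \frac{1}{39675} - - \frac{37}{7504} = - \frac{21247}{39675} + \frac{37}{7504} = - \frac{157969513}{297721200}$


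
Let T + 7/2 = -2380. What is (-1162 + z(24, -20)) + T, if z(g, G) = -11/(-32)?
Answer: -113445/32 ≈ -3545.2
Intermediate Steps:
z(g, G) = 11/32 (z(g, G) = -11*(-1/32) = 11/32)
T = -4767/2 (T = -7/2 - 2380 = -4767/2 ≈ -2383.5)
(-1162 + z(24, -20)) + T = (-1162 + 11/32) - 4767/2 = -37173/32 - 4767/2 = -113445/32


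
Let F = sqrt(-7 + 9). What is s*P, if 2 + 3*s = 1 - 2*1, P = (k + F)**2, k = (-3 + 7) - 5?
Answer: -3 + 2*sqrt(2) ≈ -0.17157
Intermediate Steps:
k = -1 (k = 4 - 5 = -1)
F = sqrt(2) ≈ 1.4142
P = (-1 + sqrt(2))**2 ≈ 0.17157
s = -1 (s = -2/3 + (1 - 2*1)/3 = -2/3 + (1 - 2)/3 = -2/3 + (1/3)*(-1) = -2/3 - 1/3 = -1)
s*P = -(1 - sqrt(2))**2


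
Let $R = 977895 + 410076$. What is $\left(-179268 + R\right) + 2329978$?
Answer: $3538681$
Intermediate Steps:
$R = 1387971$
$\left(-179268 + R\right) + 2329978 = \left(-179268 + 1387971\right) + 2329978 = 1208703 + 2329978 = 3538681$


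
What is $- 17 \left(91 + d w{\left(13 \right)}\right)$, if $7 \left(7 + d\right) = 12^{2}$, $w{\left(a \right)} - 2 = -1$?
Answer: $- \frac{12444}{7} \approx -1777.7$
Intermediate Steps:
$w{\left(a \right)} = 1$ ($w{\left(a \right)} = 2 - 1 = 1$)
$d = \frac{95}{7}$ ($d = -7 + \frac{12^{2}}{7} = -7 + \frac{1}{7} \cdot 144 = -7 + \frac{144}{7} = \frac{95}{7} \approx 13.571$)
$- 17 \left(91 + d w{\left(13 \right)}\right) = - 17 \left(91 + \frac{95}{7} \cdot 1\right) = - 17 \left(91 + \frac{95}{7}\right) = \left(-17\right) \frac{732}{7} = - \frac{12444}{7}$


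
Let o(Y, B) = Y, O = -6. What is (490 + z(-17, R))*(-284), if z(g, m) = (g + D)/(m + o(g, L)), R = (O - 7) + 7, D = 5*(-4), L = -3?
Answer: -3211188/23 ≈ -1.3962e+5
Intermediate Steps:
D = -20
R = -6 (R = (-6 - 7) + 7 = -13 + 7 = -6)
z(g, m) = (-20 + g)/(g + m) (z(g, m) = (g - 20)/(m + g) = (-20 + g)/(g + m))
(490 + z(-17, R))*(-284) = (490 + (-20 - 17)/(-17 - 6))*(-284) = (490 - 37/(-23))*(-284) = (490 - 1/23*(-37))*(-284) = (490 + 37/23)*(-284) = (11307/23)*(-284) = -3211188/23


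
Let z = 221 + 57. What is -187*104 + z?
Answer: -19170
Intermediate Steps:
z = 278
-187*104 + z = -187*104 + 278 = -19448 + 278 = -19170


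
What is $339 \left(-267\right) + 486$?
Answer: $-90027$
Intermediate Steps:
$339 \left(-267\right) + 486 = -90513 + 486 = -90027$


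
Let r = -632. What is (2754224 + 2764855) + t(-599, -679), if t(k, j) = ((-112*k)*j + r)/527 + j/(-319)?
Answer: 29461217944/5423 ≈ 5.4326e+6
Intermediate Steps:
t(k, j) = -632/527 - j/319 - 112*j*k/527 (t(k, j) = ((-112*k)*j - 632)/527 + j/(-319) = (-112*j*k - 632)*(1/527) + j*(-1/319) = (-632 - 112*j*k)*(1/527) - j/319 = (-632/527 - 112*j*k/527) - j/319 = -632/527 - j/319 - 112*j*k/527)
(2754224 + 2764855) + t(-599, -679) = (2754224 + 2764855) + (-632/527 - 1/319*(-679) - 112/527*(-679)*(-599)) = 5519079 + (-632/527 + 679/319 - 45552752/527) = 5519079 - 468747473/5423 = 29461217944/5423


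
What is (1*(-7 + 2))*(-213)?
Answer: 1065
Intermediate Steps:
(1*(-7 + 2))*(-213) = (1*(-5))*(-213) = -5*(-213) = 1065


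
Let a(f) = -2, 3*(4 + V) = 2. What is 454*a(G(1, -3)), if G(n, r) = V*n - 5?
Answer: -908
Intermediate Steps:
V = -10/3 (V = -4 + (⅓)*2 = -4 + ⅔ = -10/3 ≈ -3.3333)
G(n, r) = -5 - 10*n/3 (G(n, r) = -10*n/3 - 5 = -5 - 10*n/3)
454*a(G(1, -3)) = 454*(-2) = -908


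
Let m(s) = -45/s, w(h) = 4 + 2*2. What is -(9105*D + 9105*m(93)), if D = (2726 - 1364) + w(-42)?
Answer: -386552775/31 ≈ -1.2469e+7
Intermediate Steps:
w(h) = 8 (w(h) = 4 + 4 = 8)
D = 1370 (D = (2726 - 1364) + 8 = 1362 + 8 = 1370)
-(9105*D + 9105*m(93)) = -9105/(1/(-45/93 + 1370)) = -9105/(1/(-45*1/93 + 1370)) = -9105/(1/(-15/31 + 1370)) = -9105/(1/(42455/31)) = -9105/31/42455 = -9105*42455/31 = -386552775/31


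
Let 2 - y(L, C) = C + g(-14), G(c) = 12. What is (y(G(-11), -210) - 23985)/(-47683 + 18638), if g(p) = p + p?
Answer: 4749/5809 ≈ 0.81752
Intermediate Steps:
g(p) = 2*p
y(L, C) = 30 - C (y(L, C) = 2 - (C + 2*(-14)) = 2 - (C - 28) = 2 - (-28 + C) = 2 + (28 - C) = 30 - C)
(y(G(-11), -210) - 23985)/(-47683 + 18638) = ((30 - 1*(-210)) - 23985)/(-47683 + 18638) = ((30 + 210) - 23985)/(-29045) = (240 - 23985)*(-1/29045) = -23745*(-1/29045) = 4749/5809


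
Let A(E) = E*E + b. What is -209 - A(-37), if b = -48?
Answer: -1530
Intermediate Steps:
A(E) = -48 + E**2 (A(E) = E*E - 48 = E**2 - 48 = -48 + E**2)
-209 - A(-37) = -209 - (-48 + (-37)**2) = -209 - (-48 + 1369) = -209 - 1*1321 = -209 - 1321 = -1530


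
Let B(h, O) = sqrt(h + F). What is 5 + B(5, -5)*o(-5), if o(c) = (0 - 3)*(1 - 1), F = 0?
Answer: 5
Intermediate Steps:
o(c) = 0 (o(c) = -3*0 = 0)
B(h, O) = sqrt(h) (B(h, O) = sqrt(h + 0) = sqrt(h))
5 + B(5, -5)*o(-5) = 5 + sqrt(5)*0 = 5 + 0 = 5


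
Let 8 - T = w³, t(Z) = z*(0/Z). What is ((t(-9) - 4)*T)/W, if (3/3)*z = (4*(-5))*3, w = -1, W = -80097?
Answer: 12/26699 ≈ 0.00044945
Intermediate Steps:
z = -60 (z = (4*(-5))*3 = -20*3 = -60)
t(Z) = 0 (t(Z) = -0/Z = -60*0 = 0)
T = 9 (T = 8 - 1*(-1)³ = 8 - 1*(-1) = 8 + 1 = 9)
((t(-9) - 4)*T)/W = ((0 - 4)*9)/(-80097) = -4*9*(-1/80097) = -36*(-1/80097) = 12/26699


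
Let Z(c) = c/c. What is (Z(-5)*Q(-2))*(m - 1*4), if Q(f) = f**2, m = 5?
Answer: 4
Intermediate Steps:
Z(c) = 1
(Z(-5)*Q(-2))*(m - 1*4) = (1*(-2)**2)*(5 - 1*4) = (1*4)*(5 - 4) = 4*1 = 4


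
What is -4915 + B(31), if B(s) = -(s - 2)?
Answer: -4944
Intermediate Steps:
B(s) = 2 - s (B(s) = -(-2 + s) = 2 - s)
-4915 + B(31) = -4915 + (2 - 1*31) = -4915 + (2 - 31) = -4915 - 29 = -4944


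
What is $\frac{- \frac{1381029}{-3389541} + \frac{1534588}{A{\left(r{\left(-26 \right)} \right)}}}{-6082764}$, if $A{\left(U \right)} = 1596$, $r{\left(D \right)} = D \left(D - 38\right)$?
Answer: $- \frac{216823044433}{1371082235093046} \approx -0.00015814$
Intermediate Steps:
$r{\left(D \right)} = D \left(-38 + D\right)$
$\frac{- \frac{1381029}{-3389541} + \frac{1534588}{A{\left(r{\left(-26 \right)} \right)}}}{-6082764} = \frac{- \frac{1381029}{-3389541} + \frac{1534588}{1596}}{-6082764} = \left(\left(-1381029\right) \left(- \frac{1}{3389541}\right) + 1534588 \cdot \frac{1}{1596}\right) \left(- \frac{1}{6082764}\right) = \left(\frac{460343}{1129847} + \frac{383647}{399}\right) \left(- \frac{1}{6082764}\right) = \frac{433646088866}{450808953} \left(- \frac{1}{6082764}\right) = - \frac{216823044433}{1371082235093046}$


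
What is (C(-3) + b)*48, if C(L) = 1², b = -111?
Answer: -5280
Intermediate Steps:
C(L) = 1
(C(-3) + b)*48 = (1 - 111)*48 = -110*48 = -5280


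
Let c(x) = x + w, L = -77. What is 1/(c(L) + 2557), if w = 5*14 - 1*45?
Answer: 1/2505 ≈ 0.00039920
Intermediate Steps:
w = 25 (w = 70 - 45 = 25)
c(x) = 25 + x (c(x) = x + 25 = 25 + x)
1/(c(L) + 2557) = 1/((25 - 77) + 2557) = 1/(-52 + 2557) = 1/2505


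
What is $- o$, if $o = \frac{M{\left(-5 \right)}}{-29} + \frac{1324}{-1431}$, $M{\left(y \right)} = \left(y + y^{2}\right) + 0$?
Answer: $\frac{67016}{41499} \approx 1.6149$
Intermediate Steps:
$M{\left(y \right)} = y + y^{2}$
$o = - \frac{67016}{41499}$ ($o = \frac{\left(-5\right) \left(1 - 5\right)}{-29} + \frac{1324}{-1431} = \left(-5\right) \left(-4\right) \left(- \frac{1}{29}\right) + 1324 \left(- \frac{1}{1431}\right) = 20 \left(- \frac{1}{29}\right) - \frac{1324}{1431} = - \frac{20}{29} - \frac{1324}{1431} = - \frac{67016}{41499} \approx -1.6149$)
$- o = \left(-1\right) \left(- \frac{67016}{41499}\right) = \frac{67016}{41499}$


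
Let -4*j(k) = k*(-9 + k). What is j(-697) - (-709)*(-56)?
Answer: -325449/2 ≈ -1.6272e+5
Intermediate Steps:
j(k) = -k*(-9 + k)/4
j(-697) - (-709)*(-56) = (¼)*(-697)*(9 - 1*(-697)) - (-709)*(-56) = (¼)*(-697)*(9 + 697) - 1*39704 = (¼)*(-697)*706 - 39704 = -246041/2 - 39704 = -325449/2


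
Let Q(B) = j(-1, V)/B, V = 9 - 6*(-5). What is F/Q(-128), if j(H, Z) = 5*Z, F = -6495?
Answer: 55424/13 ≈ 4263.4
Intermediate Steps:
V = 39 (V = 9 - 1*(-30) = 9 + 30 = 39)
Q(B) = 195/B (Q(B) = (5*39)/B = 195/B)
F/Q(-128) = -6495/(195/(-128)) = -6495/(195*(-1/128)) = -6495/(-195/128) = -6495*(-128/195) = 55424/13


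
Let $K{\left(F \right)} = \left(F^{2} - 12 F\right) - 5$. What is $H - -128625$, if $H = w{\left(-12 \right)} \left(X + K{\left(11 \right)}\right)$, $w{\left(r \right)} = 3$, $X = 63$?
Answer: $128766$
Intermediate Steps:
$K{\left(F \right)} = -5 + F^{2} - 12 F$
$H = 141$ ($H = 3 \left(63 - \left(137 - 121\right)\right) = 3 \left(63 - 16\right) = 3 \cdot 47 = 141$)
$H - -128625 = 141 - -128625 = 141 + 128625 = 128766$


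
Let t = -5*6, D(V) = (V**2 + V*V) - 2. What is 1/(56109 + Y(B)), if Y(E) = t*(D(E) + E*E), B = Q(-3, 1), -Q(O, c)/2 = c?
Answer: 1/55809 ≈ 1.7918e-5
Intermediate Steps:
Q(O, c) = -2*c
D(V) = -2 + 2*V**2 (D(V) = (V**2 + V**2) - 2 = 2*V**2 - 2 = -2 + 2*V**2)
B = -2 (B = -2*1 = -2)
t = -30
Y(E) = 60 - 90*E**2 (Y(E) = -30*((-2 + 2*E**2) + E*E) = -30*((-2 + 2*E**2) + E**2) = -30*(-2 + 3*E**2) = 60 - 90*E**2)
1/(56109 + Y(B)) = 1/(56109 + (60 - 90*(-2)**2)) = 1/(56109 + (60 - 90*4)) = 1/(56109 + (60 - 360)) = 1/(56109 - 300) = 1/55809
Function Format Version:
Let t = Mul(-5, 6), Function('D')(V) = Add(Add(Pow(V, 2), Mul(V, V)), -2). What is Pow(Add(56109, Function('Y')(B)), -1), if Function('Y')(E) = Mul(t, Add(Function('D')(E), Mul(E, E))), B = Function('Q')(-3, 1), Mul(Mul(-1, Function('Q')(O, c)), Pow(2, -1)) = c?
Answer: Rational(1, 55809) ≈ 1.7918e-5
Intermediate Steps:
Function('Q')(O, c) = Mul(-2, c)
Function('D')(V) = Add(-2, Mul(2, Pow(V, 2))) (Function('D')(V) = Add(Add(Pow(V, 2), Pow(V, 2)), -2) = Add(Mul(2, Pow(V, 2)), -2) = Add(-2, Mul(2, Pow(V, 2))))
B = -2 (B = Mul(-2, 1) = -2)
t = -30
Function('Y')(E) = Add(60, Mul(-90, Pow(E, 2))) (Function('Y')(E) = Mul(-30, Add(Add(-2, Mul(2, Pow(E, 2))), Mul(E, E))) = Mul(-30, Add(Add(-2, Mul(2, Pow(E, 2))), Pow(E, 2))) = Mul(-30, Add(-2, Mul(3, Pow(E, 2)))) = Add(60, Mul(-90, Pow(E, 2))))
Pow(Add(56109, Function('Y')(B)), -1) = Pow(Add(56109, Add(60, Mul(-90, Pow(-2, 2)))), -1) = Pow(Add(56109, Add(60, Mul(-90, 4))), -1) = Pow(Add(56109, Add(60, -360)), -1) = Pow(Add(56109, -300), -1) = Pow(55809, -1) = Rational(1, 55809)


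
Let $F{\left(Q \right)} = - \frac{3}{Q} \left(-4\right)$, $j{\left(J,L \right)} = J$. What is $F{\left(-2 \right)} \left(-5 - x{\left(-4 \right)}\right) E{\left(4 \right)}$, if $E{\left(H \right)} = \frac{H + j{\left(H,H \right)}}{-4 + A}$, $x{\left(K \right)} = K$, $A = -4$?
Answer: $-6$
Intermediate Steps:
$F{\left(Q \right)} = \frac{12}{Q}$
$E{\left(H \right)} = - \frac{H}{4}$ ($E{\left(H \right)} = \frac{H + H}{-4 - 4} = \frac{2 H}{-8} = 2 H \left(- \frac{1}{8}\right) = - \frac{H}{4}$)
$F{\left(-2 \right)} \left(-5 - x{\left(-4 \right)}\right) E{\left(4 \right)} = \frac{12}{-2} \left(-5 - -4\right) \left(\left(- \frac{1}{4}\right) 4\right) = 12 \left(- \frac{1}{2}\right) \left(-5 + 4\right) \left(-1\right) = \left(-6\right) \left(-1\right) \left(-1\right) = 6 \left(-1\right) = -6$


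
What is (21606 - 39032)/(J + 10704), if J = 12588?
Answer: -8713/11646 ≈ -0.74815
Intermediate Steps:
(21606 - 39032)/(J + 10704) = (21606 - 39032)/(12588 + 10704) = -17426/23292 = -17426*1/23292 = -8713/11646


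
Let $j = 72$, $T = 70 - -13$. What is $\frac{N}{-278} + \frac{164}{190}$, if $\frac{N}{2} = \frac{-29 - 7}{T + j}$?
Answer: $\frac{354022}{409355} \approx 0.86483$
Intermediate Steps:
$T = 83$ ($T = 70 + 13 = 83$)
$N = - \frac{72}{155}$ ($N = 2 \frac{-29 - 7}{83 + 72} = 2 \left(- \frac{36}{155}\right) = - \frac{72}{155} \approx -0.46452$)
$\frac{N}{-278} + \frac{164}{190} = - \frac{72}{155 \left(-278\right)} + \frac{164}{190} = \left(- \frac{72}{155}\right) \left(- \frac{1}{278}\right) + 164 \cdot \frac{1}{190} = \frac{36}{21545} + \frac{82}{95} = \frac{354022}{409355}$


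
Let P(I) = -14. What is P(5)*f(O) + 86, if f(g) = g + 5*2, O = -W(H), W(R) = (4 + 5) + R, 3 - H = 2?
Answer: 86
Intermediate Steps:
H = 1 (H = 3 - 1*2 = 3 - 2 = 1)
W(R) = 9 + R
O = -10 (O = -(9 + 1) = -1*10 = -10)
f(g) = 10 + g (f(g) = g + 10 = 10 + g)
P(5)*f(O) + 86 = -14*(10 - 10) + 86 = -14*0 + 86 = 0 + 86 = 86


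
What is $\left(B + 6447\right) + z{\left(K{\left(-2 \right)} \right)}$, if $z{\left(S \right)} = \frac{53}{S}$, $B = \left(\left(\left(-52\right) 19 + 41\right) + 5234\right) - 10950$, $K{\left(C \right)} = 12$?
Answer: $- \frac{2539}{12} \approx -211.58$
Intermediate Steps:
$B = -6663$ ($B = \left(\left(-988 + 41\right) + 5234\right) - 10950 = \left(-947 + 5234\right) - 10950 = 4287 - 10950 = -6663$)
$\left(B + 6447\right) + z{\left(K{\left(-2 \right)} \right)} = \left(-6663 + 6447\right) + \frac{53}{12} = -216 + 53 \cdot \frac{1}{12} = -216 + \frac{53}{12} = - \frac{2539}{12}$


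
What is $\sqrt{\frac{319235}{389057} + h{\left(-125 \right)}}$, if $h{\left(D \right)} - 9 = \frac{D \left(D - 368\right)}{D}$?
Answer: $\frac{i \sqrt{73136628425121}}{389057} \approx 21.981 i$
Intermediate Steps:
$h{\left(D \right)} = -359 + D$ ($h{\left(D \right)} = 9 + \frac{D \left(D - 368\right)}{D} = 9 + \frac{D \left(-368 + D\right)}{D} = 9 + \left(-368 + D\right) = -359 + D$)
$\sqrt{\frac{319235}{389057} + h{\left(-125 \right)}} = \sqrt{\frac{319235}{389057} - 484} = \sqrt{- \frac{187984353}{389057}} = \frac{i \sqrt{73136628425121}}{389057}$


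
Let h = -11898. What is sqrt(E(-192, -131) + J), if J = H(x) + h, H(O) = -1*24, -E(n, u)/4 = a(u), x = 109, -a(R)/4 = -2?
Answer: I*sqrt(11954) ≈ 109.33*I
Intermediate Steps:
a(R) = 8 (a(R) = -4*(-2) = 8)
E(n, u) = -32 (E(n, u) = -4*8 = -32)
H(O) = -24
J = -11922 (J = -24 - 11898 = -11922)
sqrt(E(-192, -131) + J) = sqrt(-32 - 11922) = sqrt(-11954) = I*sqrt(11954)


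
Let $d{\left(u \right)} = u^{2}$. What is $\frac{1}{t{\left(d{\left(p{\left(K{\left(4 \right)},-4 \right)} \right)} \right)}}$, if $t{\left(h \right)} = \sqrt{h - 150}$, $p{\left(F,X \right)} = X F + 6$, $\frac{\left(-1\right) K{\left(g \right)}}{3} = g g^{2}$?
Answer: $\frac{\sqrt{598926}}{598926} \approx 0.0012922$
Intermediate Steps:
$K{\left(g \right)} = - 3 g^{3}$ ($K{\left(g \right)} = - 3 g g^{2} = - 3 g^{3}$)
$p{\left(F,X \right)} = 6 + F X$ ($p{\left(F,X \right)} = F X + 6 = 6 + F X$)
$t{\left(h \right)} = \sqrt{-150 + h}$
$\frac{1}{t{\left(d{\left(p{\left(K{\left(4 \right)},-4 \right)} \right)} \right)}} = \frac{1}{\sqrt{-150 + \left(6 + - 3 \cdot 4^{3} \left(-4\right)\right)^{2}}} = \frac{1}{\sqrt{-150 + \left(6 + \left(-3\right) 64 \left(-4\right)\right)^{2}}} = \frac{1}{\sqrt{-150 + \left(6 - -768\right)^{2}}} = \frac{1}{\sqrt{-150 + \left(6 + 768\right)^{2}}} = \frac{1}{\sqrt{-150 + 774^{2}}} = \frac{1}{\sqrt{-150 + 599076}} = \frac{1}{\sqrt{598926}} = \frac{\sqrt{598926}}{598926}$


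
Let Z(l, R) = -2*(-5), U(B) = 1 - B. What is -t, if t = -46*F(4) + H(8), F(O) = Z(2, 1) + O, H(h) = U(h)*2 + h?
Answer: 650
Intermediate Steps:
Z(l, R) = 10
H(h) = 2 - h (H(h) = (1 - h)*2 + h = (2 - 2*h) + h = 2 - h)
F(O) = 10 + O
t = -650 (t = -46*(10 + 4) + (2 - 1*8) = -46*14 + (2 - 8) = -644 - 6 = -650)
-t = -1*(-650) = 650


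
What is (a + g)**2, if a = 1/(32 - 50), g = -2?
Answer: 1369/324 ≈ 4.2253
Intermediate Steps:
a = -1/18 (a = 1/(-18) = -1/18 ≈ -0.055556)
(a + g)**2 = (-1/18 - 2)**2 = (-37/18)**2 = 1369/324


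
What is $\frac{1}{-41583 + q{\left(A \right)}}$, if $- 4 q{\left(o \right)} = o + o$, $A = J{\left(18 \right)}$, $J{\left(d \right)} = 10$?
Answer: $- \frac{1}{41588} \approx -2.4045 \cdot 10^{-5}$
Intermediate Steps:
$A = 10$
$q{\left(o \right)} = - \frac{o}{2}$ ($q{\left(o \right)} = - \frac{o + o}{4} = - \frac{2 o}{4} = - \frac{o}{2}$)
$\frac{1}{-41583 + q{\left(A \right)}} = \frac{1}{-41583 - 5} = \frac{1}{-41588} = - \frac{1}{41588}$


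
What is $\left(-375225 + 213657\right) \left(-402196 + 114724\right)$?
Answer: $46446276096$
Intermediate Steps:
$\left(-375225 + 213657\right) \left(-402196 + 114724\right) = \left(-161568\right) \left(-287472\right) = 46446276096$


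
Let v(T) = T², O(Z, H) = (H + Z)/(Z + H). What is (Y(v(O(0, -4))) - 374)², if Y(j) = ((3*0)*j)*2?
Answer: 139876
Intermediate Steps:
O(Z, H) = 1 (O(Z, H) = (H + Z)/(H + Z) = 1)
Y(j) = 0 (Y(j) = (0*j)*2 = 0*2 = 0)
(Y(v(O(0, -4))) - 374)² = (0 - 374)² = (-374)² = 139876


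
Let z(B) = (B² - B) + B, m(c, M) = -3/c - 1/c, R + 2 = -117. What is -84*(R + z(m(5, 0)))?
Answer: 248556/25 ≈ 9942.2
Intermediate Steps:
R = -119 (R = -2 - 117 = -119)
m(c, M) = -4/c
z(B) = B²
-84*(R + z(m(5, 0))) = -84*(-119 + (-4/5)²) = -84*(-119 + (-4*⅕)²) = -84*(-119 + (-⅘)²) = -84*(-119 + 16/25) = -84*(-2959/25) = 248556/25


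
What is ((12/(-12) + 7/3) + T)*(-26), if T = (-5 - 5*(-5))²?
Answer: -31304/3 ≈ -10435.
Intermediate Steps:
T = 400 (T = (-5 + 25)² = 20² = 400)
((12/(-12) + 7/3) + T)*(-26) = ((12/(-12) + 7/3) + 400)*(-26) = ((12*(-1/12) + 7*(⅓)) + 400)*(-26) = ((-1 + 7/3) + 400)*(-26) = (4/3 + 400)*(-26) = (1204/3)*(-26) = -31304/3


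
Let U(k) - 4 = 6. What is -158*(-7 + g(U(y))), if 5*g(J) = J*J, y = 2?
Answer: -2054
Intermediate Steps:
U(k) = 10 (U(k) = 4 + 6 = 10)
g(J) = J²/5 (g(J) = (J*J)/5 = J²/5)
-158*(-7 + g(U(y))) = -158*(-7 + (⅕)*10²) = -158*(-7 + (⅕)*100) = -158*(-7 + 20) = -158*13 = -2054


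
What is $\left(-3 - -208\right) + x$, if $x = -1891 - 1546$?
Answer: $-3232$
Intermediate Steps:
$x = -3437$
$\left(-3 - -208\right) + x = \left(-3 - -208\right) - 3437 = \left(-3 + 208\right) - 3437 = 205 - 3437 = -3232$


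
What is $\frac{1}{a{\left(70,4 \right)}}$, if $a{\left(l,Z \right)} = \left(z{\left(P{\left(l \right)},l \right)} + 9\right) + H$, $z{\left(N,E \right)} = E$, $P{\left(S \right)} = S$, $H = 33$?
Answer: $\frac{1}{112} \approx 0.0089286$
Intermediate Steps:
$a{\left(l,Z \right)} = 42 + l$ ($a{\left(l,Z \right)} = \left(l + 9\right) + 33 = \left(9 + l\right) + 33 = 42 + l$)
$\frac{1}{a{\left(70,4 \right)}} = \frac{1}{42 + 70} = \frac{1}{112}$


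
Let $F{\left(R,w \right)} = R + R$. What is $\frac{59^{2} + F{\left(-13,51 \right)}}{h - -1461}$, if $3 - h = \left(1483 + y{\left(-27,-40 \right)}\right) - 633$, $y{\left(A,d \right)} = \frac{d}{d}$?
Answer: $\frac{3455}{613} \approx 5.6362$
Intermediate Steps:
$F{\left(R,w \right)} = 2 R$
$y{\left(A,d \right)} = 1$
$h = -848$ ($h = 3 - \left(\left(1483 + 1\right) - 633\right) = 3 - \left(1484 - 633\right) = 3 - 851 = -848$)
$\frac{59^{2} + F{\left(-13,51 \right)}}{h - -1461} = \frac{59^{2} + 2 \left(-13\right)}{-848 - -1461} = \frac{3481 - 26}{-848 + 1461} = \frac{3455}{613}$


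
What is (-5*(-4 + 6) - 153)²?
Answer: 26569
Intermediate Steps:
(-5*(-4 + 6) - 153)² = (-5*2 - 153)² = (-10 - 153)² = (-163)² = 26569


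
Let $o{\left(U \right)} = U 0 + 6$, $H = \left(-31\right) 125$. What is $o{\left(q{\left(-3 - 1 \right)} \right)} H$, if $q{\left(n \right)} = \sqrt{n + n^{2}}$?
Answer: $-23250$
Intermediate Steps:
$H = -3875$
$o{\left(U \right)} = 6$ ($o{\left(U \right)} = 0 + 6 = 6$)
$o{\left(q{\left(-3 - 1 \right)} \right)} H = 6 \left(-3875\right) = -23250$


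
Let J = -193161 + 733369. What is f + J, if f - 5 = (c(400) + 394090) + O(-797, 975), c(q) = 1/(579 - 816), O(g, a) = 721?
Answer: 221600687/237 ≈ 9.3502e+5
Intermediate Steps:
c(q) = -1/237 (c(q) = 1/(-237) = -1/237)
J = 540208
f = 93571391/237 (f = 5 + ((-1/237 + 394090) + 721) = 5 + (93399329/237 + 721) = 5 + 93570206/237 = 93571391/237 ≈ 3.9482e+5)
f + J = 93571391/237 + 540208 = 221600687/237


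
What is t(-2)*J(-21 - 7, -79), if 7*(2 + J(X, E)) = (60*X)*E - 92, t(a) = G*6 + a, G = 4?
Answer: 2917508/7 ≈ 4.1679e+5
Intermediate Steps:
t(a) = 24 + a (t(a) = 4*6 + a = 24 + a)
J(X, E) = -106/7 + 60*E*X/7 (J(X, E) = -2 + ((60*X)*E - 92)/7 = -2 + (60*E*X - 92)/7 = -2 + (-92 + 60*E*X)/7 = -2 + (-92/7 + 60*E*X/7) = -106/7 + 60*E*X/7)
t(-2)*J(-21 - 7, -79) = (24 - 2)*(-106/7 + (60/7)*(-79)*(-21 - 7)) = 22*(-106/7 + (60/7)*(-79)*(-28)) = 22*(-106/7 + 18960) = 22*(132614/7) = 2917508/7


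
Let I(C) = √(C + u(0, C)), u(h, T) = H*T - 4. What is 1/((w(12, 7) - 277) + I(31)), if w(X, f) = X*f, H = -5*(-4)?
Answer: -193/36602 - √647/36602 ≈ -0.0059679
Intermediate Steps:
H = 20
u(h, T) = -4 + 20*T (u(h, T) = 20*T - 4 = -4 + 20*T)
I(C) = √(-4 + 21*C) (I(C) = √(C + (-4 + 20*C)) = √(-4 + 21*C))
1/((w(12, 7) - 277) + I(31)) = 1/((12*7 - 277) + √(-4 + 21*31)) = 1/((84 - 277) + √(-4 + 651)) = 1/(-193 + √647)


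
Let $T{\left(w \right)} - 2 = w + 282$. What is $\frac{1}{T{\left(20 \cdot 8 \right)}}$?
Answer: $\frac{1}{444} \approx 0.0022523$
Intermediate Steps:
$T{\left(w \right)} = 284 + w$ ($T{\left(w \right)} = 2 + \left(w + 282\right) = 2 + \left(282 + w\right) = 284 + w$)
$\frac{1}{T{\left(20 \cdot 8 \right)}} = \frac{1}{284 + 20 \cdot 8} = \frac{1}{284 + 160} = \frac{1}{444}$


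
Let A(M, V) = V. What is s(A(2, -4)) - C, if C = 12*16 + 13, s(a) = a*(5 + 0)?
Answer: -225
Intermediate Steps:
s(a) = 5*a (s(a) = a*5 = 5*a)
C = 205 (C = 192 + 13 = 205)
s(A(2, -4)) - C = 5*(-4) - 1*205 = -20 - 205 = -225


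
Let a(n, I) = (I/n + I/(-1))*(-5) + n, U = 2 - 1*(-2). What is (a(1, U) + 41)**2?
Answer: 1764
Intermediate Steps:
U = 4 (U = 2 + 2 = 4)
a(n, I) = n + 5*I - 5*I/n (a(n, I) = (I/n + I*(-1))*(-5) + n = (I/n - I)*(-5) + n = (-I + I/n)*(-5) + n = (5*I - 5*I/n) + n = n + 5*I - 5*I/n)
(a(1, U) + 41)**2 = ((1 + 5*4 - 5*4/1) + 41)**2 = ((1 + 20 - 5*4*1) + 41)**2 = ((1 + 20 - 20) + 41)**2 = (1 + 41)**2 = 42**2 = 1764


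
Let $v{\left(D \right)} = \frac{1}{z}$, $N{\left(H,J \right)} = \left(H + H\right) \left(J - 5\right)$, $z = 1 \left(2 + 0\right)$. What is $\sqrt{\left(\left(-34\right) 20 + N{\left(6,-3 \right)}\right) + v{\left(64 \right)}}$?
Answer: $\frac{i \sqrt{3102}}{2} \approx 27.848 i$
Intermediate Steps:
$z = 2$ ($z = 1 \cdot 2 = 2$)
$N{\left(H,J \right)} = 2 H \left(-5 + J\right)$
$v{\left(D \right)} = \frac{1}{2}$
$\sqrt{\left(\left(-34\right) 20 + N{\left(6,-3 \right)}\right) + v{\left(64 \right)}} = \sqrt{\left(\left(-34\right) 20 + 2 \cdot 6 \left(-5 - 3\right)\right) + \frac{1}{2}} = \sqrt{\left(-680 + 2 \cdot 6 \left(-8\right)\right) + \frac{1}{2}} = \sqrt{\left(-680 - 96\right) + \frac{1}{2}} = \sqrt{-776 + \frac{1}{2}} = \sqrt{- \frac{1551}{2}} = \frac{i \sqrt{3102}}{2}$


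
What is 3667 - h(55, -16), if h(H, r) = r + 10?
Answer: 3673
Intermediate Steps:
h(H, r) = 10 + r
3667 - h(55, -16) = 3667 - (10 - 16) = 3667 - 1*(-6) = 3667 + 6 = 3673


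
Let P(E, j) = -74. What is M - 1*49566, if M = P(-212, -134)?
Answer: -49640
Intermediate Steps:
M = -74
M - 1*49566 = -74 - 1*49566 = -74 - 49566 = -49640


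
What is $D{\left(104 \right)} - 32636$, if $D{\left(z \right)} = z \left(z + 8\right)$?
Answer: $-20988$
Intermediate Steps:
$D{\left(z \right)} = z \left(8 + z\right)$
$D{\left(104 \right)} - 32636 = 104 \left(8 + 104\right) - 32636 = 104 \cdot 112 - 32636 = 11648 - 32636 = -20988$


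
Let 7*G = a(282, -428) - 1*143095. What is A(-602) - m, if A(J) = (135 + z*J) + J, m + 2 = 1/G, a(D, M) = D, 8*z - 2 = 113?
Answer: -5209104147/571252 ≈ -9118.8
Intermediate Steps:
z = 115/8 (z = 1/4 + (1/8)*113 = 1/4 + 113/8 = 115/8 ≈ 14.375)
G = -142813/7 (G = (282 - 1*143095)/7 = (282 - 143095)/7 = (1/7)*(-142813) = -142813/7 ≈ -20402.)
m = -285633/142813 (m = -2 + 1/(-142813/7) = -2 - 7/142813 = -285633/142813 ≈ -2.0000)
A(J) = 135 + 123*J/8 (A(J) = (135 + 115*J/8) + J = 135 + 123*J/8)
A(-602) - m = (135 + (123/8)*(-602)) - 1*(-285633/142813) = (135 - 37023/4) + 285633/142813 = -36483/4 + 285633/142813 = -5209104147/571252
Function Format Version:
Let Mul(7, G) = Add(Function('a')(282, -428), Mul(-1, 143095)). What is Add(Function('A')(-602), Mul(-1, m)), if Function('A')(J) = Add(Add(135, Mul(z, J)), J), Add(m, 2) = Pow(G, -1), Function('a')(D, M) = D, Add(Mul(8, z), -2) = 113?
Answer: Rational(-5209104147, 571252) ≈ -9118.8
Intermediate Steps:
z = Rational(115, 8) (z = Add(Rational(1, 4), Mul(Rational(1, 8), 113)) = Add(Rational(1, 4), Rational(113, 8)) = Rational(115, 8) ≈ 14.375)
G = Rational(-142813, 7) (G = Mul(Rational(1, 7), Add(282, Mul(-1, 143095))) = Mul(Rational(1, 7), Add(282, -143095)) = Mul(Rational(1, 7), -142813) = Rational(-142813, 7) ≈ -20402.)
m = Rational(-285633, 142813) (m = Add(-2, Pow(Rational(-142813, 7), -1)) = Add(-2, Rational(-7, 142813)) = Rational(-285633, 142813) ≈ -2.0000)
Function('A')(J) = Add(135, Mul(Rational(123, 8), J)) (Function('A')(J) = Add(Add(135, Mul(Rational(115, 8), J)), J) = Add(135, Mul(Rational(123, 8), J)))
Add(Function('A')(-602), Mul(-1, m)) = Add(Add(135, Mul(Rational(123, 8), -602)), Mul(-1, Rational(-285633, 142813))) = Add(Add(135, Rational(-37023, 4)), Rational(285633, 142813)) = Add(Rational(-36483, 4), Rational(285633, 142813)) = Rational(-5209104147, 571252)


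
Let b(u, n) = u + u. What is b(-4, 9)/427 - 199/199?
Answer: -435/427 ≈ -1.0187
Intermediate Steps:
b(u, n) = 2*u
b(-4, 9)/427 - 199/199 = (2*(-4))/427 - 199/199 = -8*1/427 - 199*1/199 = -8/427 - 1 = -435/427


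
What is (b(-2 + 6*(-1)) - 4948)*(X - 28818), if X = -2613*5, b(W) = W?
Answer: 207572148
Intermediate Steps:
X = -13065
(b(-2 + 6*(-1)) - 4948)*(X - 28818) = ((-2 + 6*(-1)) - 4948)*(-13065 - 28818) = ((-2 - 6) - 4948)*(-41883) = (-8 - 4948)*(-41883) = -4956*(-41883) = 207572148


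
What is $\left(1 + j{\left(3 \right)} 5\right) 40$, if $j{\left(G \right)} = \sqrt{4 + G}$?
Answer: $40 + 200 \sqrt{7} \approx 569.15$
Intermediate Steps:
$\left(1 + j{\left(3 \right)} 5\right) 40 = \left(1 + \sqrt{4 + 3} \cdot 5\right) 40 = \left(1 + \sqrt{7} \cdot 5\right) 40 = \left(1 + 5 \sqrt{7}\right) 40 = 40 + 200 \sqrt{7}$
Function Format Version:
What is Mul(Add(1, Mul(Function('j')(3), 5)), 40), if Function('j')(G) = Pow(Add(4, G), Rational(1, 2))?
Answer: Add(40, Mul(200, Pow(7, Rational(1, 2)))) ≈ 569.15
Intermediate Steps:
Mul(Add(1, Mul(Function('j')(3), 5)), 40) = Mul(Add(1, Mul(Pow(Add(4, 3), Rational(1, 2)), 5)), 40) = Mul(Add(1, Mul(Pow(7, Rational(1, 2)), 5)), 40) = Mul(Add(1, Mul(5, Pow(7, Rational(1, 2)))), 40) = Add(40, Mul(200, Pow(7, Rational(1, 2))))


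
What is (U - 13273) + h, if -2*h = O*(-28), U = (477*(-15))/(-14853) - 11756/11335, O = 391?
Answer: -437707813396/56119585 ≈ -7799.6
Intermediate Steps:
U = -31169981/56119585 (U = -7155*(-1/14853) - 11756*1/11335 = 2385/4951 - 11756/11335 = -31169981/56119585 ≈ -0.55542)
h = 5474 (h = -391*(-28)/2 = -½*(-10948) = 5474)
(U - 13273) + h = (-31169981/56119585 - 13273) + 5474 = -744906421686/56119585 + 5474 = -437707813396/56119585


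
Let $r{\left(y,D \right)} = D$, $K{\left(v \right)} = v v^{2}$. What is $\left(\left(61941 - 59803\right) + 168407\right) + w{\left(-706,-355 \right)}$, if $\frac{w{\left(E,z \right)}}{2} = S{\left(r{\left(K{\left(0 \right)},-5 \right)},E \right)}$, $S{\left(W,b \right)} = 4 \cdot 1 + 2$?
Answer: $170557$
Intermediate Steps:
$K{\left(v \right)} = v^{3}$
$S{\left(W,b \right)} = 6$ ($S{\left(W,b \right)} = 4 + 2 = 6$)
$w{\left(E,z \right)} = 12$ ($w{\left(E,z \right)} = 2 \cdot 6 = 12$)
$\left(\left(61941 - 59803\right) + 168407\right) + w{\left(-706,-355 \right)} = \left(\left(61941 - 59803\right) + 168407\right) + 12 = \left(2138 + 168407\right) + 12 = 170545 + 12 = 170557$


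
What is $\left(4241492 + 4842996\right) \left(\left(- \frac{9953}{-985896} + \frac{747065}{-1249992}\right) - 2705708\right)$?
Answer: $- \frac{52589292759768115111460}{2139517557} \approx -2.458 \cdot 10^{13}$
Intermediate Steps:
$\left(4241492 + 4842996\right) \left(\left(- \frac{9953}{-985896} + \frac{747065}{-1249992}\right) - 2705708\right) = 9084488 \left(\left(\left(-9953\right) \left(- \frac{1}{985896}\right) + 747065 \left(- \frac{1}{1249992}\right)\right) - 2705708\right) = 9084488 \left(\left(\frac{9953}{985896} - \frac{747065}{1249992}\right) - 2705708\right) = 9084488 \left(- \frac{2514191753}{4279035114} - 2705708\right) = 9084488 \left(- \frac{11577822054422465}{4279035114}\right) = - \frac{52589292759768115111460}{2139517557}$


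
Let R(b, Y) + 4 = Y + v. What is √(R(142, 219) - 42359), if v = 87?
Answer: 3*I*√4673 ≈ 205.08*I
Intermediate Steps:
R(b, Y) = 83 + Y (R(b, Y) = -4 + (Y + 87) = -4 + (87 + Y) = 83 + Y)
√(R(142, 219) - 42359) = √((83 + 219) - 42359) = √(302 - 42359) = √(-42057) = 3*I*√4673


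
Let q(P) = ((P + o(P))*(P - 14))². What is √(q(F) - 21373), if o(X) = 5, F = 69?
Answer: 7*√337623 ≈ 4067.4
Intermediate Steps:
q(P) = (-14 + P)²*(5 + P)² (q(P) = ((P + 5)*(P - 14))² = ((5 + P)*(-14 + P))² = ((-14 + P)*(5 + P))² = (-14 + P)²*(5 + P)²)
√(q(F) - 21373) = √((-14 + 69)²*(5 + 69)² - 21373) = √(55²*74² - 21373) = √(3025*5476 - 21373) = √(16564900 - 21373) = √16543527 = 7*√337623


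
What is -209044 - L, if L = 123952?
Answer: -332996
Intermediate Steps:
-209044 - L = -209044 - 1*123952 = -209044 - 123952 = -332996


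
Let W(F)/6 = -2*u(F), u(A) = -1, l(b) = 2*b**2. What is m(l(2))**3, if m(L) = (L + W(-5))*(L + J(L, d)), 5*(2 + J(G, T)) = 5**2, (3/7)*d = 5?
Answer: 10648000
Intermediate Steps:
d = 35/3 (d = (7/3)*5 = 35/3 ≈ 11.667)
J(G, T) = 3 (J(G, T) = -2 + (1/5)*5**2 = -2 + (1/5)*25 = -2 + 5 = 3)
W(F) = 12 (W(F) = 6*(-2*(-1)) = 6*2 = 12)
m(L) = (3 + L)*(12 + L) (m(L) = (L + 12)*(L + 3) = (12 + L)*(3 + L) = (3 + L)*(12 + L))
m(l(2))**3 = (36 + (2*2**2)**2 + 15*(2*2**2))**3 = (36 + (2*4)**2 + 15*(2*4))**3 = (36 + 8**2 + 15*8)**3 = (36 + 64 + 120)**3 = 220**3 = 10648000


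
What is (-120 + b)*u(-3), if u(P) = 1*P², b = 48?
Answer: -648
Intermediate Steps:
u(P) = P²
(-120 + b)*u(-3) = (-120 + 48)*(-3)² = -72*9 = -648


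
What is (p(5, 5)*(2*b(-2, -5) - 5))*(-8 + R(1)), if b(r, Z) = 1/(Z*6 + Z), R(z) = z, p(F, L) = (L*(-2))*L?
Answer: -1770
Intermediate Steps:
p(F, L) = -2*L² (p(F, L) = (-2*L)*L = -2*L²)
b(r, Z) = 1/(7*Z) (b(r, Z) = 1/(6*Z + Z) = 1/(7*Z))
(p(5, 5)*(2*b(-2, -5) - 5))*(-8 + R(1)) = ((-2*5²)*(2*((⅐)/(-5)) - 5))*(-8 + 1) = ((-2*25)*(2*((⅐)*(-⅕)) - 5))*(-7) = -50*(2*(-1/35) - 5)*(-7) = -50*(-2/35 - 5)*(-7) = -50*(-177/35)*(-7) = (1770/7)*(-7) = -1770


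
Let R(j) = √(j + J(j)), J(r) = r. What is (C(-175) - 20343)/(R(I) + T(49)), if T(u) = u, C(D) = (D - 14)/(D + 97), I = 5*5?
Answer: -25913895/61126 + 2644275*√2/61126 ≈ -362.76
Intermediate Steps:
I = 25
C(D) = (-14 + D)/(97 + D)
R(j) = √2*√j (R(j) = √(j + j) = √(2*j) = √2*√j)
(C(-175) - 20343)/(R(I) + T(49)) = ((-14 - 175)/(97 - 175) - 20343)/(√2*√25 + 49) = (-189/(-78) - 20343)/(√2*5 + 49) = (-1/78*(-189) - 20343)/(5*√2 + 49) = (63/26 - 20343)/(49 + 5*√2) = -528855/(26*(49 + 5*√2))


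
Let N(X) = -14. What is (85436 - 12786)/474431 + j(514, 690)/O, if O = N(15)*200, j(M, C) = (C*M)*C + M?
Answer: -58050306187467/664203400 ≈ -87398.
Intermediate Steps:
j(M, C) = M + M*C² (j(M, C) = M*C² + M = M + M*C²)
O = -2800 (O = -14*200 = -2800)
(85436 - 12786)/474431 + j(514, 690)/O = (85436 - 12786)/474431 + (514*(1 + 690²))/(-2800) = 72650*(1/474431) + (514*(1 + 476100))*(-1/2800) = 72650/474431 + (514*476101)*(-1/2800) = 72650/474431 + 244715914*(-1/2800) = 72650/474431 - 122357957/1400 = -58050306187467/664203400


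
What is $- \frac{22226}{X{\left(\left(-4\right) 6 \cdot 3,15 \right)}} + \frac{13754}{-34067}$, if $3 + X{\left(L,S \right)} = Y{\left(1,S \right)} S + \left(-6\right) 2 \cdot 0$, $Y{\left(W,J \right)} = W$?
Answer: $- \frac{378669095}{204402} \approx -1852.6$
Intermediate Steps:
$X{\left(L,S \right)} = -3 + S$ ($X{\left(L,S \right)} = -3 + \left(1 S + \left(-6\right) 2 \cdot 0\right) = -3 + \left(S - 0\right) = -3 + \left(S + 0\right) = -3 + S$)
$- \frac{22226}{X{\left(\left(-4\right) 6 \cdot 3,15 \right)}} + \frac{13754}{-34067} = - \frac{22226}{-3 + 15} + \frac{13754}{-34067} = - \frac{22226}{12} + 13754 \left(- \frac{1}{34067}\right) = \left(-22226\right) \frac{1}{12} - \frac{13754}{34067} = - \frac{11113}{6} - \frac{13754}{34067} = - \frac{378669095}{204402}$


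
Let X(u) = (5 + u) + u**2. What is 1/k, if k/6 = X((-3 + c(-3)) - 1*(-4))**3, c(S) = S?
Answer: 1/2058 ≈ 0.00048591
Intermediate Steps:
X(u) = 5 + u + u**2
k = 2058 (k = 6*(5 + ((-3 - 3) - 1*(-4)) + ((-3 - 3) - 1*(-4))**2)**3 = 6*(5 + (-6 + 4) + (-6 + 4)**2)**3 = 6*(5 - 2 + (-2)**2)**3 = 6*(5 - 2 + 4)**3 = 6*7**3 = 6*343 = 2058)
1/k = 1/2058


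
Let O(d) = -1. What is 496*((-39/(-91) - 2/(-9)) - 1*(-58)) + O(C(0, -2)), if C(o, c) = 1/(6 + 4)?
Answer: 1832657/63 ≈ 29090.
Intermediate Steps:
C(o, c) = ⅒ (C(o, c) = 1/10 = ⅒)
496*((-39/(-91) - 2/(-9)) - 1*(-58)) + O(C(0, -2)) = 496*((-39/(-91) - 2/(-9)) - 1*(-58)) - 1 = 496*((-39*(-1/91) - 2*(-⅑)) + 58) - 1 = 496*((3/7 + 2/9) + 58) - 1 = 496*(41/63 + 58) - 1 = 496*(3695/63) - 1 = 1832720/63 - 1 = 1832657/63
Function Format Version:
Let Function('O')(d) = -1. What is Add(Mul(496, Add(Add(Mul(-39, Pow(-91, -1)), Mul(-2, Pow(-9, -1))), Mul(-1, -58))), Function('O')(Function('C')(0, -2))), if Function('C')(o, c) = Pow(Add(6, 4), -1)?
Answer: Rational(1832657, 63) ≈ 29090.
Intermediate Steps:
Function('C')(o, c) = Rational(1, 10) (Function('C')(o, c) = Pow(10, -1) = Rational(1, 10))
Add(Mul(496, Add(Add(Mul(-39, Pow(-91, -1)), Mul(-2, Pow(-9, -1))), Mul(-1, -58))), Function('O')(Function('C')(0, -2))) = Add(Mul(496, Add(Add(Mul(-39, Pow(-91, -1)), Mul(-2, Pow(-9, -1))), Mul(-1, -58))), -1) = Add(Mul(496, Add(Add(Mul(-39, Rational(-1, 91)), Mul(-2, Rational(-1, 9))), 58)), -1) = Add(Mul(496, Add(Add(Rational(3, 7), Rational(2, 9)), 58)), -1) = Add(Mul(496, Add(Rational(41, 63), 58)), -1) = Add(Mul(496, Rational(3695, 63)), -1) = Add(Rational(1832720, 63), -1) = Rational(1832657, 63)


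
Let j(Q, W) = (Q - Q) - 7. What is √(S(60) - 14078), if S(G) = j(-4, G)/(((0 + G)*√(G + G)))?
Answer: √(-50680800 - 7*√30)/60 ≈ 118.65*I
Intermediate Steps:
j(Q, W) = -7 (j(Q, W) = 0 - 7 = -7)
S(G) = -7*√2/(2*G^(3/2)) (S(G) = -7*1/((0 + G)*√(G + G)) = -7*√2/(2*G^(3/2)))
√(S(60) - 14078) = √(-7*√2/(2*60^(3/2)) - 14078) = √(-7*√2*√15/1800/2 - 14078) = √(-7*√30/3600 - 14078) = √(-14078 - 7*√30/3600)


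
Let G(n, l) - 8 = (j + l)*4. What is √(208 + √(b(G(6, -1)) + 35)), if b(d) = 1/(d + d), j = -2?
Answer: √(832 + 3*√62)/2 ≈ 14.626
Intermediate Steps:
G(n, l) = 4*l (G(n, l) = 8 + (-2 + l)*4 = 8 + (-8 + 4*l) = 4*l)
b(d) = 1/(2*d)
√(208 + √(b(G(6, -1)) + 35)) = √(208 + √(1/(2*((4*(-1)))) + 35)) = √(208 + √((½)/(-4) + 35)) = √(208 + √((½)*(-¼) + 35)) = √(208 + √(-⅛ + 35)) = √(208 + √(279/8)) = √(208 + 3*√62/4)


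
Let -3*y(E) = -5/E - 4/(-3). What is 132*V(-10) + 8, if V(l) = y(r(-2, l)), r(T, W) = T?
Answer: -482/3 ≈ -160.67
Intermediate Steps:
y(E) = -4/9 + 5/(3*E) (y(E) = -(-5/E - 4/(-3))/3 = -(-5/E - 4*(-⅓))/3 = -(-5/E + 4/3)/3 = -(4/3 - 5/E)/3 = -4/9 + 5/(3*E))
V(l) = -23/18 (V(l) = (⅑)*(15 - 4*(-2))/(-2) = (⅑)*(-½)*(15 + 8) = (⅑)*(-½)*23 = -23/18)
132*V(-10) + 8 = 132*(-23/18) + 8 = -506/3 + 8 = -482/3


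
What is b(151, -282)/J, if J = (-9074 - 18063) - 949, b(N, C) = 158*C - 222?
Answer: 7463/4681 ≈ 1.5943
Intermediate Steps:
b(N, C) = -222 + 158*C
J = -28086 (J = -27137 - 949 = -28086)
b(151, -282)/J = (-222 + 158*(-282))/(-28086) = (-222 - 44556)*(-1/28086) = -44778*(-1/28086) = 7463/4681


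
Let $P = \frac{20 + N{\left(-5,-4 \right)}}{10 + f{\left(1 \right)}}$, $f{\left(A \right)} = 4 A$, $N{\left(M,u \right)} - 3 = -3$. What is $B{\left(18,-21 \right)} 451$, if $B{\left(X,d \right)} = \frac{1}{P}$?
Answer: $\frac{3157}{10} \approx 315.7$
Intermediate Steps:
$N{\left(M,u \right)} = 0$ ($N{\left(M,u \right)} = 3 - 3 = 0$)
$P = \frac{10}{7}$ ($P = \frac{20 + 0}{10 + 4 \cdot 1} = \frac{20}{10 + 4} = \frac{20}{14} = 20 \cdot \frac{1}{14} = \frac{10}{7} \approx 1.4286$)
$B{\left(X,d \right)} = \frac{7}{10}$ ($B{\left(X,d \right)} = \frac{1}{\frac{10}{7}} = \frac{7}{10}$)
$B{\left(18,-21 \right)} 451 = \frac{7}{10} \cdot 451 = \frac{3157}{10}$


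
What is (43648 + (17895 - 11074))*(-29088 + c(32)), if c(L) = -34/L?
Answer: -23489534325/16 ≈ -1.4681e+9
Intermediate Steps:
(43648 + (17895 - 11074))*(-29088 + c(32)) = (43648 + (17895 - 11074))*(-29088 - 34/32) = (43648 + 6821)*(-29088 - 34*1/32) = 50469*(-29088 - 17/16) = 50469*(-465425/16) = -23489534325/16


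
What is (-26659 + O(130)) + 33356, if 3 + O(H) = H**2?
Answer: 23594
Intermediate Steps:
O(H) = -3 + H**2
(-26659 + O(130)) + 33356 = (-26659 + (-3 + 130**2)) + 33356 = (-26659 + (-3 + 16900)) + 33356 = (-26659 + 16897) + 33356 = -9762 + 33356 = 23594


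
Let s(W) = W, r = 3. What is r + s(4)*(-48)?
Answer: -189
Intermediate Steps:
r + s(4)*(-48) = 3 + 4*(-48) = 3 - 192 = -189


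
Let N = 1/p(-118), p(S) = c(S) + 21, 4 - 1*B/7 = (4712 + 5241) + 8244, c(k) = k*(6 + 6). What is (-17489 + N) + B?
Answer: -202051801/1395 ≈ -1.4484e+5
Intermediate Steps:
c(k) = 12*k (c(k) = k*12 = 12*k)
B = -127351 (B = 28 - 7*((4712 + 5241) + 8244) = 28 - 7*(9953 + 8244) = 28 - 7*18197 = 28 - 127379 = -127351)
p(S) = 21 + 12*S (p(S) = 12*S + 21 = 21 + 12*S)
N = -1/1395 (N = 1/(21 + 12*(-118)) = 1/(21 - 1416) = 1/(-1395) = -1/1395 ≈ -0.00071685)
(-17489 + N) + B = (-17489 - 1/1395) - 127351 = -24397156/1395 - 127351 = -202051801/1395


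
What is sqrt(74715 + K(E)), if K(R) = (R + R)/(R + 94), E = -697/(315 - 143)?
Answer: 109*sqrt(18582581)/1719 ≈ 273.34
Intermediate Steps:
E = -697/172 ≈ -4.0523
K(R) = 2*R/(94 + R) (K(R) = (2*R)/(94 + R) = 2*R/(94 + R))
sqrt(74715 + K(E)) = sqrt(74715 + 2*(-697/172)/(94 - 697/172)) = sqrt(74715 + 2*(-697/172)/(15471/172)) = sqrt(74715 + 2*(-697/172)*(172/15471)) = sqrt(74715 - 1394/15471) = sqrt(1155914371/15471) = 109*sqrt(18582581)/1719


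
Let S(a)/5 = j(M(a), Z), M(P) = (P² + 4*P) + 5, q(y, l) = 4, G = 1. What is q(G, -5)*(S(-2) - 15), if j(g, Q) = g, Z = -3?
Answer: -40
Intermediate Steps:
M(P) = 5 + P² + 4*P
S(a) = 25 + 5*a² + 20*a (S(a) = 5*(5 + a² + 4*a) = 25 + 5*a² + 20*a)
q(G, -5)*(S(-2) - 15) = 4*((25 + 5*(-2)² + 20*(-2)) - 15) = 4*((25 + 5*4 - 40) - 15) = 4*((25 + 20 - 40) - 15) = 4*(5 - 15) = 4*(-10) = -40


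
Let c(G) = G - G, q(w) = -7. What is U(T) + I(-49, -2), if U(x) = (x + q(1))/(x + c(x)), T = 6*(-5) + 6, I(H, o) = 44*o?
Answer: -2081/24 ≈ -86.708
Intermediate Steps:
c(G) = 0
T = -24 (T = -30 + 6 = -24)
U(x) = (-7 + x)/x (U(x) = (x - 7)/(x + 0) = (-7 + x)/x)
U(T) + I(-49, -2) = (-7 - 24)/(-24) + 44*(-2) = -1/24*(-31) - 88 = 31/24 - 88 = -2081/24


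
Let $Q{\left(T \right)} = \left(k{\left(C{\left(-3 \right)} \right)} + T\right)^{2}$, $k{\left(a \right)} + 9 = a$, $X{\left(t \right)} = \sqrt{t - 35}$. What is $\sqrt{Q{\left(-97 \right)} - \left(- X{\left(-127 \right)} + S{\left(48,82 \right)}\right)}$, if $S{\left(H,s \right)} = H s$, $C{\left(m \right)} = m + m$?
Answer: $\sqrt{8608 + 9 i \sqrt{2}} \approx 92.779 + 0.0686 i$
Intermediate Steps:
$X{\left(t \right)} = \sqrt{-35 + t}$
$C{\left(m \right)} = 2 m$
$k{\left(a \right)} = -9 + a$
$Q{\left(T \right)} = \left(-15 + T\right)^{2}$ ($Q{\left(T \right)} = \left(\left(-9 + 2 \left(-3\right)\right) + T\right)^{2} = \left(\left(-9 - 6\right) + T\right)^{2} = \left(-15 + T\right)^{2}$)
$\sqrt{Q{\left(-97 \right)} - \left(- X{\left(-127 \right)} + S{\left(48,82 \right)}\right)} = \sqrt{\left(-15 - 97\right)^{2} + \left(\sqrt{-35 - 127} - 48 \cdot 82\right)} = \sqrt{\left(-112\right)^{2} + \left(\sqrt{-162} - 3936\right)} = \sqrt{12544 - \left(3936 - 9 i \sqrt{2}\right)} = \sqrt{8608 + 9 i \sqrt{2}}$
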